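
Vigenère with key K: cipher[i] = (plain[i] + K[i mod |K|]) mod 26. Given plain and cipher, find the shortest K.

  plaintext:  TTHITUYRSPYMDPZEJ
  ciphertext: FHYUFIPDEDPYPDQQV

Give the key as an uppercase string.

  i= 0: F-T = 12 → M
  i= 1: H-T = 14 → O
  i= 2: Y-H = 17 → R
  i= 3: U-I = 12 → M
  i= 4: F-T = 12 → M
  i= 5: I-U = 14 → O
  i= 6: P-Y = 17 → R
  i= 7: D-R = 12 → M
  i= 8: E-S = 12 → M
  i= 9: D-P = 14 → O
  i=10: P-Y = 17 → R
  i=11: Y-M = 12 → M
  i=12: P-D = 12 → M
  i=13: D-P = 14 → O
  i=14: Q-Z = 17 → R
  i=15: Q-E = 12 → M
  i=16: V-J = 12 → M
  shifts repeat with period 4: MORM

MORM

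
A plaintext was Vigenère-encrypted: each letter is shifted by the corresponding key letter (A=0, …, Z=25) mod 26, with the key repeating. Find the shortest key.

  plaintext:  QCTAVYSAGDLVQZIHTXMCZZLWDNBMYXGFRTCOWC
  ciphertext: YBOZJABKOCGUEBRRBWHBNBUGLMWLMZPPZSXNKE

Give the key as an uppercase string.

  i= 0: Y-Q =  8 → I
  i= 1: B-C = 25 → Z
  i= 2: O-T = 21 → V
  i= 3: Z-A = 25 → Z
  i= 4: J-V = 14 → O
  i= 5: A-Y =  2 → C
  i= 6: B-S =  9 → J
  i= 7: K-A = 10 → K
  i= 8: O-G =  8 → I
  i= 9: C-D = 25 → Z
  i=10: G-L = 21 → V
  i=11: U-V = 25 → Z
  i=12: E-Q = 14 → O
  i=13: B-Z =  2 → C
  i=14: R-I =  9 → J
  i=15: R-H = 10 → K
  i=16: B-T =  8 → I
  i=17: W-X = 25 → Z
  i=18: H-M = 21 → V
  i=19: B-C = 25 → Z
  i=20: N-Z = 14 → O
  i=21: B-Z =  2 → C
  i=22: U-L =  9 → J
  i=23: G-W = 10 → K
  i=24: L-D =  8 → I
  i=25: M-N = 25 → Z
  i=26: W-B = 21 → V
  i=27: L-M = 25 → Z
  i=28: M-Y = 14 → O
  i=29: Z-X =  2 → C
  i=30: P-G =  9 → J
  i=31: P-F = 10 → K
  i=32: Z-R =  8 → I
  i=33: S-T = 25 → Z
  i=34: X-C = 21 → V
  i=35: N-O = 25 → Z
  i=36: K-W = 14 → O
  i=37: E-C =  2 → C
  shifts repeat with period 8: IZVZOCJK

IZVZOCJK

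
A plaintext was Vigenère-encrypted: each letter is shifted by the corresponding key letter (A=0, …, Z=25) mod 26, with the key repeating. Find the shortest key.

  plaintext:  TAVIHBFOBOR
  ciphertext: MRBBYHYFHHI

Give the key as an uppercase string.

TRG

  i= 0: M-T = 19 → T
  i= 1: R-A = 17 → R
  i= 2: B-V =  6 → G
  i= 3: B-I = 19 → T
  i= 4: Y-H = 17 → R
  i= 5: H-B =  6 → G
  i= 6: Y-F = 19 → T
  i= 7: F-O = 17 → R
  i= 8: H-B =  6 → G
  i= 9: H-O = 19 → T
  i=10: I-R = 17 → R
  shifts repeat with period 3: TRG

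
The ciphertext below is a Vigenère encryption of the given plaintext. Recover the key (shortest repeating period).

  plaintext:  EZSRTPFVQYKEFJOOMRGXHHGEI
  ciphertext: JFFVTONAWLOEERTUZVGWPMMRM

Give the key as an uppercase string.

FGNEAZI

  i= 0: J-E =  5 → F
  i= 1: F-Z =  6 → G
  i= 2: F-S = 13 → N
  i= 3: V-R =  4 → E
  i= 4: T-T =  0 → A
  i= 5: O-P = 25 → Z
  i= 6: N-F =  8 → I
  i= 7: A-V =  5 → F
  i= 8: W-Q =  6 → G
  i= 9: L-Y = 13 → N
  i=10: O-K =  4 → E
  i=11: E-E =  0 → A
  i=12: E-F = 25 → Z
  i=13: R-J =  8 → I
  i=14: T-O =  5 → F
  i=15: U-O =  6 → G
  i=16: Z-M = 13 → N
  i=17: V-R =  4 → E
  i=18: G-G =  0 → A
  i=19: W-X = 25 → Z
  i=20: P-H =  8 → I
  i=21: M-H =  5 → F
  i=22: M-G =  6 → G
  i=23: R-E = 13 → N
  i=24: M-I =  4 → E
  shifts repeat with period 7: FGNEAZI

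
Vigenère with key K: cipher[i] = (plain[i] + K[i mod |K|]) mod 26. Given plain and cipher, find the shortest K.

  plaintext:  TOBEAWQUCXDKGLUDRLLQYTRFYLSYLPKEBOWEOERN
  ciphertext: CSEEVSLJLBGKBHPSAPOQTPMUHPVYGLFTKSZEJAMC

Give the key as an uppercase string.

JEDAVWVP

  i= 0: C-T =  9 → J
  i= 1: S-O =  4 → E
  i= 2: E-B =  3 → D
  i= 3: E-E =  0 → A
  i= 4: V-A = 21 → V
  i= 5: S-W = 22 → W
  i= 6: L-Q = 21 → V
  i= 7: J-U = 15 → P
  i= 8: L-C =  9 → J
  i= 9: B-X =  4 → E
  i=10: G-D =  3 → D
  i=11: K-K =  0 → A
  i=12: B-G = 21 → V
  i=13: H-L = 22 → W
  i=14: P-U = 21 → V
  i=15: S-D = 15 → P
  i=16: A-R =  9 → J
  i=17: P-L =  4 → E
  i=18: O-L =  3 → D
  i=19: Q-Q =  0 → A
  i=20: T-Y = 21 → V
  i=21: P-T = 22 → W
  i=22: M-R = 21 → V
  i=23: U-F = 15 → P
  i=24: H-Y =  9 → J
  i=25: P-L =  4 → E
  i=26: V-S =  3 → D
  i=27: Y-Y =  0 → A
  i=28: G-L = 21 → V
  i=29: L-P = 22 → W
  i=30: F-K = 21 → V
  i=31: T-E = 15 → P
  i=32: K-B =  9 → J
  i=33: S-O =  4 → E
  i=34: Z-W =  3 → D
  i=35: E-E =  0 → A
  i=36: J-O = 21 → V
  i=37: A-E = 22 → W
  i=38: M-R = 21 → V
  i=39: C-N = 15 → P
  shifts repeat with period 8: JEDAVWVP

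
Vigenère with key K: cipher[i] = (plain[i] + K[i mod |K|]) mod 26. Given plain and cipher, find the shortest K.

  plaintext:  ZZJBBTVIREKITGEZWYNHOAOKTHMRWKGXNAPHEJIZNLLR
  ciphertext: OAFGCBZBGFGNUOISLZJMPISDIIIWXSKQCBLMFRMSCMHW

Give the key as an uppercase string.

  i= 0: O-Z = 15 → P
  i= 1: A-Z =  1 → B
  i= 2: F-J = 22 → W
  i= 3: G-B =  5 → F
  i= 4: C-B =  1 → B
  i= 5: B-T =  8 → I
  i= 6: Z-V =  4 → E
  i= 7: B-I = 19 → T
  i= 8: G-R = 15 → P
  i= 9: F-E =  1 → B
  i=10: G-K = 22 → W
  i=11: N-I =  5 → F
  i=12: U-T =  1 → B
  i=13: O-G =  8 → I
  i=14: I-E =  4 → E
  i=15: S-Z = 19 → T
  i=16: L-W = 15 → P
  i=17: Z-Y =  1 → B
  i=18: J-N = 22 → W
  i=19: M-H =  5 → F
  i=20: P-O =  1 → B
  i=21: I-A =  8 → I
  i=22: S-O =  4 → E
  i=23: D-K = 19 → T
  i=24: I-T = 15 → P
  i=25: I-H =  1 → B
  i=26: I-M = 22 → W
  i=27: W-R =  5 → F
  i=28: X-W =  1 → B
  i=29: S-K =  8 → I
  i=30: K-G =  4 → E
  i=31: Q-X = 19 → T
  i=32: C-N = 15 → P
  i=33: B-A =  1 → B
  i=34: L-P = 22 → W
  i=35: M-H =  5 → F
  i=36: F-E =  1 → B
  i=37: R-J =  8 → I
  i=38: M-I =  4 → E
  i=39: S-Z = 19 → T
  i=40: C-N = 15 → P
  i=41: M-L =  1 → B
  i=42: H-L = 22 → W
  i=43: W-R =  5 → F
  shifts repeat with period 8: PBWFBIET

PBWFBIET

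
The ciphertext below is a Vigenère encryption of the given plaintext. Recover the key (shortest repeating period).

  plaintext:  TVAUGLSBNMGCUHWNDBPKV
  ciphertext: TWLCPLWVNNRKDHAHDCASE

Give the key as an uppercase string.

  i= 0: T-T =  0 → A
  i= 1: W-V =  1 → B
  i= 2: L-A = 11 → L
  i= 3: C-U =  8 → I
  i= 4: P-G =  9 → J
  i= 5: L-L =  0 → A
  i= 6: W-S =  4 → E
  i= 7: V-B = 20 → U
  i= 8: N-N =  0 → A
  i= 9: N-M =  1 → B
  i=10: R-G = 11 → L
  i=11: K-C =  8 → I
  i=12: D-U =  9 → J
  i=13: H-H =  0 → A
  i=14: A-W =  4 → E
  i=15: H-N = 20 → U
  i=16: D-D =  0 → A
  i=17: C-B =  1 → B
  i=18: A-P = 11 → L
  i=19: S-K =  8 → I
  i=20: E-V =  9 → J
  shifts repeat with period 8: ABLIJAEU

ABLIJAEU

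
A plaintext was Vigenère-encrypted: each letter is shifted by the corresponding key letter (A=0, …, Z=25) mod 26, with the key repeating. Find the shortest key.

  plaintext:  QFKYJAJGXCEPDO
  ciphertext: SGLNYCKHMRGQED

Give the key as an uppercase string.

CBBPP

  i= 0: S-Q =  2 → C
  i= 1: G-F =  1 → B
  i= 2: L-K =  1 → B
  i= 3: N-Y = 15 → P
  i= 4: Y-J = 15 → P
  i= 5: C-A =  2 → C
  i= 6: K-J =  1 → B
  i= 7: H-G =  1 → B
  i= 8: M-X = 15 → P
  i= 9: R-C = 15 → P
  i=10: G-E =  2 → C
  i=11: Q-P =  1 → B
  i=12: E-D =  1 → B
  i=13: D-O = 15 → P
  shifts repeat with period 5: CBBPP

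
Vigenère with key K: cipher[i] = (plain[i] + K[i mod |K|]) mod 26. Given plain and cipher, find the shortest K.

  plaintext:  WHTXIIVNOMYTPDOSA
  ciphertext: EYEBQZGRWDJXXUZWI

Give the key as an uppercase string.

  i= 0: E-W =  8 → I
  i= 1: Y-H = 17 → R
  i= 2: E-T = 11 → L
  i= 3: B-X =  4 → E
  i= 4: Q-I =  8 → I
  i= 5: Z-I = 17 → R
  i= 6: G-V = 11 → L
  i= 7: R-N =  4 → E
  i= 8: W-O =  8 → I
  i= 9: D-M = 17 → R
  i=10: J-Y = 11 → L
  i=11: X-T =  4 → E
  i=12: X-P =  8 → I
  i=13: U-D = 17 → R
  i=14: Z-O = 11 → L
  i=15: W-S =  4 → E
  i=16: I-A =  8 → I
  shifts repeat with period 4: IRLE

IRLE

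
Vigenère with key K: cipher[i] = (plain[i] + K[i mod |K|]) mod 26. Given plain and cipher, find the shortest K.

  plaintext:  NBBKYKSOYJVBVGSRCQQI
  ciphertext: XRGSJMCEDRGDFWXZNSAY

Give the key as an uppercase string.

  i= 0: X-N = 10 → K
  i= 1: R-B = 16 → Q
  i= 2: G-B =  5 → F
  i= 3: S-K =  8 → I
  i= 4: J-Y = 11 → L
  i= 5: M-K =  2 → C
  i= 6: C-S = 10 → K
  i= 7: E-O = 16 → Q
  i= 8: D-Y =  5 → F
  i= 9: R-J =  8 → I
  i=10: G-V = 11 → L
  i=11: D-B =  2 → C
  i=12: F-V = 10 → K
  i=13: W-G = 16 → Q
  i=14: X-S =  5 → F
  i=15: Z-R =  8 → I
  i=16: N-C = 11 → L
  i=17: S-Q =  2 → C
  i=18: A-Q = 10 → K
  i=19: Y-I = 16 → Q
  shifts repeat with period 6: KQFILC

KQFILC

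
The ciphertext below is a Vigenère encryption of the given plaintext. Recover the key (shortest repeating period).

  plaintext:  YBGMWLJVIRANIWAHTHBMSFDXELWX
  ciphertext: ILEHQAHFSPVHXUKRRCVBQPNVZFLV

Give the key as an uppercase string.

  i= 0: I-Y = 10 → K
  i= 1: L-B = 10 → K
  i= 2: E-G = 24 → Y
  i= 3: H-M = 21 → V
  i= 4: Q-W = 20 → U
  i= 5: A-L = 15 → P
  i= 6: H-J = 24 → Y
  i= 7: F-V = 10 → K
  i= 8: S-I = 10 → K
  i= 9: P-R = 24 → Y
  i=10: V-A = 21 → V
  i=11: H-N = 20 → U
  i=12: X-I = 15 → P
  i=13: U-W = 24 → Y
  i=14: K-A = 10 → K
  i=15: R-H = 10 → K
  i=16: R-T = 24 → Y
  i=17: C-H = 21 → V
  i=18: V-B = 20 → U
  i=19: B-M = 15 → P
  i=20: Q-S = 24 → Y
  i=21: P-F = 10 → K
  i=22: N-D = 10 → K
  i=23: V-X = 24 → Y
  i=24: Z-E = 21 → V
  i=25: F-L = 20 → U
  i=26: L-W = 15 → P
  i=27: V-X = 24 → Y
  shifts repeat with period 7: KKYVUPY

KKYVUPY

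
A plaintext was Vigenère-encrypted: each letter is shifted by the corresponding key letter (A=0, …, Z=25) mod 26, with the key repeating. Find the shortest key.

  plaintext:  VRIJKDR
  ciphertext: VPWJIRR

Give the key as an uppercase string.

  i= 0: V-V =  0 → A
  i= 1: P-R = 24 → Y
  i= 2: W-I = 14 → O
  i= 3: J-J =  0 → A
  i= 4: I-K = 24 → Y
  i= 5: R-D = 14 → O
  i= 6: R-R =  0 → A
  shifts repeat with period 3: AYO

AYO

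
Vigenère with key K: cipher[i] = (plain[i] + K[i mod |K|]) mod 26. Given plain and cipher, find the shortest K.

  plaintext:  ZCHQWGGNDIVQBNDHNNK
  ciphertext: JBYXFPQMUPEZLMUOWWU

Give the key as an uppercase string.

  i= 0: J-Z = 10 → K
  i= 1: B-C = 25 → Z
  i= 2: Y-H = 17 → R
  i= 3: X-Q =  7 → H
  i= 4: F-W =  9 → J
  i= 5: P-G =  9 → J
  i= 6: Q-G = 10 → K
  i= 7: M-N = 25 → Z
  i= 8: U-D = 17 → R
  i= 9: P-I =  7 → H
  i=10: E-V =  9 → J
  i=11: Z-Q =  9 → J
  i=12: L-B = 10 → K
  i=13: M-N = 25 → Z
  i=14: U-D = 17 → R
  i=15: O-H =  7 → H
  i=16: W-N =  9 → J
  i=17: W-N =  9 → J
  i=18: U-K = 10 → K
  shifts repeat with period 6: KZRHJJ

KZRHJJ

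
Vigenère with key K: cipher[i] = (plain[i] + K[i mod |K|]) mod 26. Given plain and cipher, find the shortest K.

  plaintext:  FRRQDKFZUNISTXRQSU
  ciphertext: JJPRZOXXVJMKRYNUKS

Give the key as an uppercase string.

  i= 0: J-F =  4 → E
  i= 1: J-R = 18 → S
  i= 2: P-R = 24 → Y
  i= 3: R-Q =  1 → B
  i= 4: Z-D = 22 → W
  i= 5: O-K =  4 → E
  i= 6: X-F = 18 → S
  i= 7: X-Z = 24 → Y
  i= 8: V-U =  1 → B
  i= 9: J-N = 22 → W
  i=10: M-I =  4 → E
  i=11: K-S = 18 → S
  i=12: R-T = 24 → Y
  i=13: Y-X =  1 → B
  i=14: N-R = 22 → W
  i=15: U-Q =  4 → E
  i=16: K-S = 18 → S
  i=17: S-U = 24 → Y
  shifts repeat with period 5: ESYBW

ESYBW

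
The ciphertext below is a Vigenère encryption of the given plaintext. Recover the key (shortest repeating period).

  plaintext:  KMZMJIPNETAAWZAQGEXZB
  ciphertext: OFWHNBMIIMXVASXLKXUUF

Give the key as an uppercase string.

ETXV

  i= 0: O-K =  4 → E
  i= 1: F-M = 19 → T
  i= 2: W-Z = 23 → X
  i= 3: H-M = 21 → V
  i= 4: N-J =  4 → E
  i= 5: B-I = 19 → T
  i= 6: M-P = 23 → X
  i= 7: I-N = 21 → V
  i= 8: I-E =  4 → E
  i= 9: M-T = 19 → T
  i=10: X-A = 23 → X
  i=11: V-A = 21 → V
  i=12: A-W =  4 → E
  i=13: S-Z = 19 → T
  i=14: X-A = 23 → X
  i=15: L-Q = 21 → V
  i=16: K-G =  4 → E
  i=17: X-E = 19 → T
  i=18: U-X = 23 → X
  i=19: U-Z = 21 → V
  i=20: F-B =  4 → E
  shifts repeat with period 4: ETXV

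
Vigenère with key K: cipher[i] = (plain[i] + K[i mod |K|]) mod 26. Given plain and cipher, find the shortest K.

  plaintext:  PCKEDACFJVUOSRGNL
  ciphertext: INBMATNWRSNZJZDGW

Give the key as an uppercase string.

  i= 0: I-P = 19 → T
  i= 1: N-C = 11 → L
  i= 2: B-K = 17 → R
  i= 3: M-E =  8 → I
  i= 4: A-D = 23 → X
  i= 5: T-A = 19 → T
  i= 6: N-C = 11 → L
  i= 7: W-F = 17 → R
  i= 8: R-J =  8 → I
  i= 9: S-V = 23 → X
  i=10: N-U = 19 → T
  i=11: Z-O = 11 → L
  i=12: J-S = 17 → R
  i=13: Z-R =  8 → I
  i=14: D-G = 23 → X
  i=15: G-N = 19 → T
  i=16: W-L = 11 → L
  shifts repeat with period 5: TLRIX

TLRIX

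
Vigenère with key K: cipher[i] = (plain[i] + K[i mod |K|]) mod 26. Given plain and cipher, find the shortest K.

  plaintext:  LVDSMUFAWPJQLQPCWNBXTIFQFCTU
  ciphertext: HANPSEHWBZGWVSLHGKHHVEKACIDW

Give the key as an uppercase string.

WFKXGKC

  i= 0: H-L = 22 → W
  i= 1: A-V =  5 → F
  i= 2: N-D = 10 → K
  i= 3: P-S = 23 → X
  i= 4: S-M =  6 → G
  i= 5: E-U = 10 → K
  i= 6: H-F =  2 → C
  i= 7: W-A = 22 → W
  i= 8: B-W =  5 → F
  i= 9: Z-P = 10 → K
  i=10: G-J = 23 → X
  i=11: W-Q =  6 → G
  i=12: V-L = 10 → K
  i=13: S-Q =  2 → C
  i=14: L-P = 22 → W
  i=15: H-C =  5 → F
  i=16: G-W = 10 → K
  i=17: K-N = 23 → X
  i=18: H-B =  6 → G
  i=19: H-X = 10 → K
  i=20: V-T =  2 → C
  i=21: E-I = 22 → W
  i=22: K-F =  5 → F
  i=23: A-Q = 10 → K
  i=24: C-F = 23 → X
  i=25: I-C =  6 → G
  i=26: D-T = 10 → K
  i=27: W-U =  2 → C
  shifts repeat with period 7: WFKXGKC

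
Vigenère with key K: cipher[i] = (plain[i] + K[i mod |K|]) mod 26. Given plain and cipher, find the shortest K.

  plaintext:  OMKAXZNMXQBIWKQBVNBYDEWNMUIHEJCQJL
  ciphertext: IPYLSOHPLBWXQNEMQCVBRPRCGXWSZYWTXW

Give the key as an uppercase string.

UDOLVP

  i= 0: I-O = 20 → U
  i= 1: P-M =  3 → D
  i= 2: Y-K = 14 → O
  i= 3: L-A = 11 → L
  i= 4: S-X = 21 → V
  i= 5: O-Z = 15 → P
  i= 6: H-N = 20 → U
  i= 7: P-M =  3 → D
  i= 8: L-X = 14 → O
  i= 9: B-Q = 11 → L
  i=10: W-B = 21 → V
  i=11: X-I = 15 → P
  i=12: Q-W = 20 → U
  i=13: N-K =  3 → D
  i=14: E-Q = 14 → O
  i=15: M-B = 11 → L
  i=16: Q-V = 21 → V
  i=17: C-N = 15 → P
  i=18: V-B = 20 → U
  i=19: B-Y =  3 → D
  i=20: R-D = 14 → O
  i=21: P-E = 11 → L
  i=22: R-W = 21 → V
  i=23: C-N = 15 → P
  i=24: G-M = 20 → U
  i=25: X-U =  3 → D
  i=26: W-I = 14 → O
  i=27: S-H = 11 → L
  i=28: Z-E = 21 → V
  i=29: Y-J = 15 → P
  i=30: W-C = 20 → U
  i=31: T-Q =  3 → D
  i=32: X-J = 14 → O
  i=33: W-L = 11 → L
  shifts repeat with period 6: UDOLVP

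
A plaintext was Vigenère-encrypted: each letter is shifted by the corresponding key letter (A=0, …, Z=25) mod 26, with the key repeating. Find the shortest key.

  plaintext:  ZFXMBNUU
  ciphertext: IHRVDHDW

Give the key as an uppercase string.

JCU

  i= 0: I-Z =  9 → J
  i= 1: H-F =  2 → C
  i= 2: R-X = 20 → U
  i= 3: V-M =  9 → J
  i= 4: D-B =  2 → C
  i= 5: H-N = 20 → U
  i= 6: D-U =  9 → J
  i= 7: W-U =  2 → C
  shifts repeat with period 3: JCU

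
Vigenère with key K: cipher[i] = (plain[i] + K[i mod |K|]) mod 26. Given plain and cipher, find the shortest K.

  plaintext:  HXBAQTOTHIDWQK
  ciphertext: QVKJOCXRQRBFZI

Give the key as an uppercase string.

  i= 0: Q-H =  9 → J
  i= 1: V-X = 24 → Y
  i= 2: K-B =  9 → J
  i= 3: J-A =  9 → J
  i= 4: O-Q = 24 → Y
  i= 5: C-T =  9 → J
  i= 6: X-O =  9 → J
  i= 7: R-T = 24 → Y
  i= 8: Q-H =  9 → J
  i= 9: R-I =  9 → J
  i=10: B-D = 24 → Y
  i=11: F-W =  9 → J
  i=12: Z-Q =  9 → J
  i=13: I-K = 24 → Y
  shifts repeat with period 3: JYJ

JYJ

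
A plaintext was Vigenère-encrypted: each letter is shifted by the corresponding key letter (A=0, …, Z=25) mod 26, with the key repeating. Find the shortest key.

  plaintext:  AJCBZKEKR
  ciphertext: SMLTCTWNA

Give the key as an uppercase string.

SDJ

  i= 0: S-A = 18 → S
  i= 1: M-J =  3 → D
  i= 2: L-C =  9 → J
  i= 3: T-B = 18 → S
  i= 4: C-Z =  3 → D
  i= 5: T-K =  9 → J
  i= 6: W-E = 18 → S
  i= 7: N-K =  3 → D
  i= 8: A-R =  9 → J
  shifts repeat with period 3: SDJ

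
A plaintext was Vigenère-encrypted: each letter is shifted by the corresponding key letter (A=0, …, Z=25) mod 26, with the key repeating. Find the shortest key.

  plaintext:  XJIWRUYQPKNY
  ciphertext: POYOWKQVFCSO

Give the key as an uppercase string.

  i= 0: P-X = 18 → S
  i= 1: O-J =  5 → F
  i= 2: Y-I = 16 → Q
  i= 3: O-W = 18 → S
  i= 4: W-R =  5 → F
  i= 5: K-U = 16 → Q
  i= 6: Q-Y = 18 → S
  i= 7: V-Q =  5 → F
  i= 8: F-P = 16 → Q
  i= 9: C-K = 18 → S
  i=10: S-N =  5 → F
  i=11: O-Y = 16 → Q
  shifts repeat with period 3: SFQ

SFQ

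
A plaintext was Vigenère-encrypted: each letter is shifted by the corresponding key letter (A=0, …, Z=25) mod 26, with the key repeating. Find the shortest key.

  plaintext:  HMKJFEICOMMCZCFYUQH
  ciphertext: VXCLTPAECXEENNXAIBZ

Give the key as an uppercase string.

OLSC

  i= 0: V-H = 14 → O
  i= 1: X-M = 11 → L
  i= 2: C-K = 18 → S
  i= 3: L-J =  2 → C
  i= 4: T-F = 14 → O
  i= 5: P-E = 11 → L
  i= 6: A-I = 18 → S
  i= 7: E-C =  2 → C
  i= 8: C-O = 14 → O
  i= 9: X-M = 11 → L
  i=10: E-M = 18 → S
  i=11: E-C =  2 → C
  i=12: N-Z = 14 → O
  i=13: N-C = 11 → L
  i=14: X-F = 18 → S
  i=15: A-Y =  2 → C
  i=16: I-U = 14 → O
  i=17: B-Q = 11 → L
  i=18: Z-H = 18 → S
  shifts repeat with period 4: OLSC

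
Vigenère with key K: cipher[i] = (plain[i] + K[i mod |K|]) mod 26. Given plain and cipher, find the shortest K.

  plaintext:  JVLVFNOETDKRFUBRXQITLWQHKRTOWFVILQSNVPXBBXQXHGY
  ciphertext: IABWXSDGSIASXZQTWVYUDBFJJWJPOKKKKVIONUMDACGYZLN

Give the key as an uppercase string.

  i= 0: I-J = 25 → Z
  i= 1: A-V =  5 → F
  i= 2: B-L = 16 → Q
  i= 3: W-V =  1 → B
  i= 4: X-F = 18 → S
  i= 5: S-N =  5 → F
  i= 6: D-O = 15 → P
  i= 7: G-E =  2 → C
  i= 8: S-T = 25 → Z
  i= 9: I-D =  5 → F
  i=10: A-K = 16 → Q
  i=11: S-R =  1 → B
  i=12: X-F = 18 → S
  i=13: Z-U =  5 → F
  i=14: Q-B = 15 → P
  i=15: T-R =  2 → C
  i=16: W-X = 25 → Z
  i=17: V-Q =  5 → F
  i=18: Y-I = 16 → Q
  i=19: U-T =  1 → B
  i=20: D-L = 18 → S
  i=21: B-W =  5 → F
  i=22: F-Q = 15 → P
  i=23: J-H =  2 → C
  i=24: J-K = 25 → Z
  i=25: W-R =  5 → F
  i=26: J-T = 16 → Q
  i=27: P-O =  1 → B
  i=28: O-W = 18 → S
  i=29: K-F =  5 → F
  i=30: K-V = 15 → P
  i=31: K-I =  2 → C
  i=32: K-L = 25 → Z
  i=33: V-Q =  5 → F
  i=34: I-S = 16 → Q
  i=35: O-N =  1 → B
  i=36: N-V = 18 → S
  i=37: U-P =  5 → F
  i=38: M-X = 15 → P
  i=39: D-B =  2 → C
  i=40: A-B = 25 → Z
  i=41: C-X =  5 → F
  i=42: G-Q = 16 → Q
  i=43: Y-X =  1 → B
  i=44: Z-H = 18 → S
  i=45: L-G =  5 → F
  i=46: N-Y = 15 → P
  shifts repeat with period 8: ZFQBSFPC

ZFQBSFPC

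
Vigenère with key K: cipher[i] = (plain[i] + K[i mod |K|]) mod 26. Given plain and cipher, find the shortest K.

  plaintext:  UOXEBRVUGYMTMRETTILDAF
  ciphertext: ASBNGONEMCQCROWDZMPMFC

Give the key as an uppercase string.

  i= 0: A-U =  6 → G
  i= 1: S-O =  4 → E
  i= 2: B-X =  4 → E
  i= 3: N-E =  9 → J
  i= 4: G-B =  5 → F
  i= 5: O-R = 23 → X
  i= 6: N-V = 18 → S
  i= 7: E-U = 10 → K
  i= 8: M-G =  6 → G
  i= 9: C-Y =  4 → E
  i=10: Q-M =  4 → E
  i=11: C-T =  9 → J
  i=12: R-M =  5 → F
  i=13: O-R = 23 → X
  i=14: W-E = 18 → S
  i=15: D-T = 10 → K
  i=16: Z-T =  6 → G
  i=17: M-I =  4 → E
  i=18: P-L =  4 → E
  i=19: M-D =  9 → J
  i=20: F-A =  5 → F
  i=21: C-F = 23 → X
  shifts repeat with period 8: GEEJFXSK

GEEJFXSK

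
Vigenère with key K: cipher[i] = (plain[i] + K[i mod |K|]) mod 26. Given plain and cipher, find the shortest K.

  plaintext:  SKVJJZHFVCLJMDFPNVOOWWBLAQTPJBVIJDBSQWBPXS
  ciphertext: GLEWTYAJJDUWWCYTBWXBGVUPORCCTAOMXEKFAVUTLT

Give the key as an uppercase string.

  i= 0: G-S = 14 → O
  i= 1: L-K =  1 → B
  i= 2: E-V =  9 → J
  i= 3: W-J = 13 → N
  i= 4: T-J = 10 → K
  i= 5: Y-Z = 25 → Z
  i= 6: A-H = 19 → T
  i= 7: J-F =  4 → E
  i= 8: J-V = 14 → O
  i= 9: D-C =  1 → B
  i=10: U-L =  9 → J
  i=11: W-J = 13 → N
  i=12: W-M = 10 → K
  i=13: C-D = 25 → Z
  i=14: Y-F = 19 → T
  i=15: T-P =  4 → E
  i=16: B-N = 14 → O
  i=17: W-V =  1 → B
  i=18: X-O =  9 → J
  i=19: B-O = 13 → N
  i=20: G-W = 10 → K
  i=21: V-W = 25 → Z
  i=22: U-B = 19 → T
  i=23: P-L =  4 → E
  i=24: O-A = 14 → O
  i=25: R-Q =  1 → B
  i=26: C-T =  9 → J
  i=27: C-P = 13 → N
  i=28: T-J = 10 → K
  i=29: A-B = 25 → Z
  i=30: O-V = 19 → T
  i=31: M-I =  4 → E
  i=32: X-J = 14 → O
  i=33: E-D =  1 → B
  i=34: K-B =  9 → J
  i=35: F-S = 13 → N
  i=36: A-Q = 10 → K
  i=37: V-W = 25 → Z
  i=38: U-B = 19 → T
  i=39: T-P =  4 → E
  i=40: L-X = 14 → O
  i=41: T-S =  1 → B
  shifts repeat with period 8: OBJNKZTE

OBJNKZTE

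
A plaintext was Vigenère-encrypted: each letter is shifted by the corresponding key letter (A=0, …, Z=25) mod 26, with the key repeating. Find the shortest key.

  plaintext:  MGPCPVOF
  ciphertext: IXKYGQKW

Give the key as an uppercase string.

  i= 0: I-M = 22 → W
  i= 1: X-G = 17 → R
  i= 2: K-P = 21 → V
  i= 3: Y-C = 22 → W
  i= 4: G-P = 17 → R
  i= 5: Q-V = 21 → V
  i= 6: K-O = 22 → W
  i= 7: W-F = 17 → R
  shifts repeat with period 3: WRV

WRV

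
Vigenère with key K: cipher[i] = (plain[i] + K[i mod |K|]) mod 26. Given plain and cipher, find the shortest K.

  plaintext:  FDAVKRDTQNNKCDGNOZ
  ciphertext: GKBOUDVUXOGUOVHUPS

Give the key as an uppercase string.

  i= 0: G-F =  1 → B
  i= 1: K-D =  7 → H
  i= 2: B-A =  1 → B
  i= 3: O-V = 19 → T
  i= 4: U-K = 10 → K
  i= 5: D-R = 12 → M
  i= 6: V-D = 18 → S
  i= 7: U-T =  1 → B
  i= 8: X-Q =  7 → H
  i= 9: O-N =  1 → B
  i=10: G-N = 19 → T
  i=11: U-K = 10 → K
  i=12: O-C = 12 → M
  i=13: V-D = 18 → S
  i=14: H-G =  1 → B
  i=15: U-N =  7 → H
  i=16: P-O =  1 → B
  i=17: S-Z = 19 → T
  shifts repeat with period 7: BHBTKMS

BHBTKMS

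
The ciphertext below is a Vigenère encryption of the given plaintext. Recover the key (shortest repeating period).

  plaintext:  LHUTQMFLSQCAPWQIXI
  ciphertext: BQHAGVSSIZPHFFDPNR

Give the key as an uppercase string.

  i= 0: B-L = 16 → Q
  i= 1: Q-H =  9 → J
  i= 2: H-U = 13 → N
  i= 3: A-T =  7 → H
  i= 4: G-Q = 16 → Q
  i= 5: V-M =  9 → J
  i= 6: S-F = 13 → N
  i= 7: S-L =  7 → H
  i= 8: I-S = 16 → Q
  i= 9: Z-Q =  9 → J
  i=10: P-C = 13 → N
  i=11: H-A =  7 → H
  i=12: F-P = 16 → Q
  i=13: F-W =  9 → J
  i=14: D-Q = 13 → N
  i=15: P-I =  7 → H
  i=16: N-X = 16 → Q
  i=17: R-I =  9 → J
  shifts repeat with period 4: QJNH

QJNH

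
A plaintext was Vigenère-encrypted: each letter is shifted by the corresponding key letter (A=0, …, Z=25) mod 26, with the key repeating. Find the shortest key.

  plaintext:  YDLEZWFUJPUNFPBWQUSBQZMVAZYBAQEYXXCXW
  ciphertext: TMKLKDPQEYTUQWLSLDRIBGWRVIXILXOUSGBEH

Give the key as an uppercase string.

  i= 0: T-Y = 21 → V
  i= 1: M-D =  9 → J
  i= 2: K-L = 25 → Z
  i= 3: L-E =  7 → H
  i= 4: K-Z = 11 → L
  i= 5: D-W =  7 → H
  i= 6: P-F = 10 → K
  i= 7: Q-U = 22 → W
  i= 8: E-J = 21 → V
  i= 9: Y-P =  9 → J
  i=10: T-U = 25 → Z
  i=11: U-N =  7 → H
  i=12: Q-F = 11 → L
  i=13: W-P =  7 → H
  i=14: L-B = 10 → K
  i=15: S-W = 22 → W
  i=16: L-Q = 21 → V
  i=17: D-U =  9 → J
  i=18: R-S = 25 → Z
  i=19: I-B =  7 → H
  i=20: B-Q = 11 → L
  i=21: G-Z =  7 → H
  i=22: W-M = 10 → K
  i=23: R-V = 22 → W
  i=24: V-A = 21 → V
  i=25: I-Z =  9 → J
  i=26: X-Y = 25 → Z
  i=27: I-B =  7 → H
  i=28: L-A = 11 → L
  i=29: X-Q =  7 → H
  i=30: O-E = 10 → K
  i=31: U-Y = 22 → W
  i=32: S-X = 21 → V
  i=33: G-X =  9 → J
  i=34: B-C = 25 → Z
  i=35: E-X =  7 → H
  i=36: H-W = 11 → L
  shifts repeat with period 8: VJZHLHKW

VJZHLHKW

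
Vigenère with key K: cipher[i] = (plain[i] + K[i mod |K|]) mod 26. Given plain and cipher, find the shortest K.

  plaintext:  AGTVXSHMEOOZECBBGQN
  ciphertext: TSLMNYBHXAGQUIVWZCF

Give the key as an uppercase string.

  i= 0: T-A = 19 → T
  i= 1: S-G = 12 → M
  i= 2: L-T = 18 → S
  i= 3: M-V = 17 → R
  i= 4: N-X = 16 → Q
  i= 5: Y-S =  6 → G
  i= 6: B-H = 20 → U
  i= 7: H-M = 21 → V
  i= 8: X-E = 19 → T
  i= 9: A-O = 12 → M
  i=10: G-O = 18 → S
  i=11: Q-Z = 17 → R
  i=12: U-E = 16 → Q
  i=13: I-C =  6 → G
  i=14: V-B = 20 → U
  i=15: W-B = 21 → V
  i=16: Z-G = 19 → T
  i=17: C-Q = 12 → M
  i=18: F-N = 18 → S
  shifts repeat with period 8: TMSRQGUV

TMSRQGUV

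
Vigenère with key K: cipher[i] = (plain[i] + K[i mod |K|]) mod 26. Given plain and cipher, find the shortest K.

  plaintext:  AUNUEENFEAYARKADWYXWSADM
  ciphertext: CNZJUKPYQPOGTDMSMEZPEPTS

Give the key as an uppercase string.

  i= 0: C-A =  2 → C
  i= 1: N-U = 19 → T
  i= 2: Z-N = 12 → M
  i= 3: J-U = 15 → P
  i= 4: U-E = 16 → Q
  i= 5: K-E =  6 → G
  i= 6: P-N =  2 → C
  i= 7: Y-F = 19 → T
  i= 8: Q-E = 12 → M
  i= 9: P-A = 15 → P
  i=10: O-Y = 16 → Q
  i=11: G-A =  6 → G
  i=12: T-R =  2 → C
  i=13: D-K = 19 → T
  i=14: M-A = 12 → M
  i=15: S-D = 15 → P
  i=16: M-W = 16 → Q
  i=17: E-Y =  6 → G
  i=18: Z-X =  2 → C
  i=19: P-W = 19 → T
  i=20: E-S = 12 → M
  i=21: P-A = 15 → P
  i=22: T-D = 16 → Q
  i=23: S-M =  6 → G
  shifts repeat with period 6: CTMPQG

CTMPQG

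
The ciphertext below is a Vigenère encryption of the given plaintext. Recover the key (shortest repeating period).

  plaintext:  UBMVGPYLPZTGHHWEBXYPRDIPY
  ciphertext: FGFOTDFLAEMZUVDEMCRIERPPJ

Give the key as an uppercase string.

LFTTNOHA

  i= 0: F-U = 11 → L
  i= 1: G-B =  5 → F
  i= 2: F-M = 19 → T
  i= 3: O-V = 19 → T
  i= 4: T-G = 13 → N
  i= 5: D-P = 14 → O
  i= 6: F-Y =  7 → H
  i= 7: L-L =  0 → A
  i= 8: A-P = 11 → L
  i= 9: E-Z =  5 → F
  i=10: M-T = 19 → T
  i=11: Z-G = 19 → T
  i=12: U-H = 13 → N
  i=13: V-H = 14 → O
  i=14: D-W =  7 → H
  i=15: E-E =  0 → A
  i=16: M-B = 11 → L
  i=17: C-X =  5 → F
  i=18: R-Y = 19 → T
  i=19: I-P = 19 → T
  i=20: E-R = 13 → N
  i=21: R-D = 14 → O
  i=22: P-I =  7 → H
  i=23: P-P =  0 → A
  i=24: J-Y = 11 → L
  shifts repeat with period 8: LFTTNOHA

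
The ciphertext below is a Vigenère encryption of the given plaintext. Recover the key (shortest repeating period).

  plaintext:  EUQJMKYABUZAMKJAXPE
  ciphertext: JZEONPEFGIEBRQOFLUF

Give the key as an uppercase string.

  i= 0: J-E =  5 → F
  i= 1: Z-U =  5 → F
  i= 2: E-Q = 14 → O
  i= 3: O-J =  5 → F
  i= 4: N-M =  1 → B
  i= 5: P-K =  5 → F
  i= 6: E-Y =  6 → G
  i= 7: F-A =  5 → F
  i= 8: G-B =  5 → F
  i= 9: I-U = 14 → O
  i=10: E-Z =  5 → F
  i=11: B-A =  1 → B
  i=12: R-M =  5 → F
  i=13: Q-K =  6 → G
  i=14: O-J =  5 → F
  i=15: F-A =  5 → F
  i=16: L-X = 14 → O
  i=17: U-P =  5 → F
  i=18: F-E =  1 → B
  shifts repeat with period 7: FFOFBFG

FFOFBFG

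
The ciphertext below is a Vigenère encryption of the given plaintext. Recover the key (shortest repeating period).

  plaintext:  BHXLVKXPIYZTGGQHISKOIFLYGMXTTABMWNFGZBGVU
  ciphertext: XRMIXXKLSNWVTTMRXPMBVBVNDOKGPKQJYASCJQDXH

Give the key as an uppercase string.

  i= 0: X-B = 22 → W
  i= 1: R-H = 10 → K
  i= 2: M-X = 15 → P
  i= 3: I-L = 23 → X
  i= 4: X-V =  2 → C
  i= 5: X-K = 13 → N
  i= 6: K-X = 13 → N
  i= 7: L-P = 22 → W
  i= 8: S-I = 10 → K
  i= 9: N-Y = 15 → P
  i=10: W-Z = 23 → X
  i=11: V-T =  2 → C
  i=12: T-G = 13 → N
  i=13: T-G = 13 → N
  i=14: M-Q = 22 → W
  i=15: R-H = 10 → K
  i=16: X-I = 15 → P
  i=17: P-S = 23 → X
  i=18: M-K =  2 → C
  i=19: B-O = 13 → N
  i=20: V-I = 13 → N
  i=21: B-F = 22 → W
  i=22: V-L = 10 → K
  i=23: N-Y = 15 → P
  i=24: D-G = 23 → X
  i=25: O-M =  2 → C
  i=26: K-X = 13 → N
  i=27: G-T = 13 → N
  i=28: P-T = 22 → W
  i=29: K-A = 10 → K
  i=30: Q-B = 15 → P
  i=31: J-M = 23 → X
  i=32: Y-W =  2 → C
  i=33: A-N = 13 → N
  i=34: S-F = 13 → N
  i=35: C-G = 22 → W
  i=36: J-Z = 10 → K
  i=37: Q-B = 15 → P
  i=38: D-G = 23 → X
  i=39: X-V =  2 → C
  i=40: H-U = 13 → N
  shifts repeat with period 7: WKPXCNN

WKPXCNN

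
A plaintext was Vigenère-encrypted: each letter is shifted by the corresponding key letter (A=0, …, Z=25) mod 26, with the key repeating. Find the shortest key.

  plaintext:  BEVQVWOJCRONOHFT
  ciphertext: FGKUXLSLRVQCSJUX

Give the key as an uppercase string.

ECP

  i= 0: F-B =  4 → E
  i= 1: G-E =  2 → C
  i= 2: K-V = 15 → P
  i= 3: U-Q =  4 → E
  i= 4: X-V =  2 → C
  i= 5: L-W = 15 → P
  i= 6: S-O =  4 → E
  i= 7: L-J =  2 → C
  i= 8: R-C = 15 → P
  i= 9: V-R =  4 → E
  i=10: Q-O =  2 → C
  i=11: C-N = 15 → P
  i=12: S-O =  4 → E
  i=13: J-H =  2 → C
  i=14: U-F = 15 → P
  i=15: X-T =  4 → E
  shifts repeat with period 3: ECP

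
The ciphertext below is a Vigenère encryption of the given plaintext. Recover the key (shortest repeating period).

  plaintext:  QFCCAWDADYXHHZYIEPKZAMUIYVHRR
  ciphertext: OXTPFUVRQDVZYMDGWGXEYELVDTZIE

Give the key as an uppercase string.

YSRNF

  i= 0: O-Q = 24 → Y
  i= 1: X-F = 18 → S
  i= 2: T-C = 17 → R
  i= 3: P-C = 13 → N
  i= 4: F-A =  5 → F
  i= 5: U-W = 24 → Y
  i= 6: V-D = 18 → S
  i= 7: R-A = 17 → R
  i= 8: Q-D = 13 → N
  i= 9: D-Y =  5 → F
  i=10: V-X = 24 → Y
  i=11: Z-H = 18 → S
  i=12: Y-H = 17 → R
  i=13: M-Z = 13 → N
  i=14: D-Y =  5 → F
  i=15: G-I = 24 → Y
  i=16: W-E = 18 → S
  i=17: G-P = 17 → R
  i=18: X-K = 13 → N
  i=19: E-Z =  5 → F
  i=20: Y-A = 24 → Y
  i=21: E-M = 18 → S
  i=22: L-U = 17 → R
  i=23: V-I = 13 → N
  i=24: D-Y =  5 → F
  i=25: T-V = 24 → Y
  i=26: Z-H = 18 → S
  i=27: I-R = 17 → R
  i=28: E-R = 13 → N
  shifts repeat with period 5: YSRNF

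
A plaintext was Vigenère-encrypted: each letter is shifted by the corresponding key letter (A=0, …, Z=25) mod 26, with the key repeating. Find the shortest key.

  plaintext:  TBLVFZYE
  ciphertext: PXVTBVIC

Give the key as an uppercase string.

WWKY

  i= 0: P-T = 22 → W
  i= 1: X-B = 22 → W
  i= 2: V-L = 10 → K
  i= 3: T-V = 24 → Y
  i= 4: B-F = 22 → W
  i= 5: V-Z = 22 → W
  i= 6: I-Y = 10 → K
  i= 7: C-E = 24 → Y
  shifts repeat with period 4: WWKY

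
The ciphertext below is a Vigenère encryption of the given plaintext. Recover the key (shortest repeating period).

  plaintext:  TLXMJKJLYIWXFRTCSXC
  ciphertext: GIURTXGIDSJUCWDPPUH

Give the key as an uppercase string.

  i= 0: G-T = 13 → N
  i= 1: I-L = 23 → X
  i= 2: U-X = 23 → X
  i= 3: R-M =  5 → F
  i= 4: T-J = 10 → K
  i= 5: X-K = 13 → N
  i= 6: G-J = 23 → X
  i= 7: I-L = 23 → X
  i= 8: D-Y =  5 → F
  i= 9: S-I = 10 → K
  i=10: J-W = 13 → N
  i=11: U-X = 23 → X
  i=12: C-F = 23 → X
  i=13: W-R =  5 → F
  i=14: D-T = 10 → K
  i=15: P-C = 13 → N
  i=16: P-S = 23 → X
  i=17: U-X = 23 → X
  i=18: H-C =  5 → F
  shifts repeat with period 5: NXXFK

NXXFK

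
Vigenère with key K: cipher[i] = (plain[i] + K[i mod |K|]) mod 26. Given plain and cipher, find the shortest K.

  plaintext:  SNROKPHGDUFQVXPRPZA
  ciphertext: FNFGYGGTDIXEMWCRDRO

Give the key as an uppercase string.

  i= 0: F-S = 13 → N
  i= 1: N-N =  0 → A
  i= 2: F-R = 14 → O
  i= 3: G-O = 18 → S
  i= 4: Y-K = 14 → O
  i= 5: G-P = 17 → R
  i= 6: G-H = 25 → Z
  i= 7: T-G = 13 → N
  i= 8: D-D =  0 → A
  i= 9: I-U = 14 → O
  i=10: X-F = 18 → S
  i=11: E-Q = 14 → O
  i=12: M-V = 17 → R
  i=13: W-X = 25 → Z
  i=14: C-P = 13 → N
  i=15: R-R =  0 → A
  i=16: D-P = 14 → O
  i=17: R-Z = 18 → S
  i=18: O-A = 14 → O
  shifts repeat with period 7: NAOSORZ

NAOSORZ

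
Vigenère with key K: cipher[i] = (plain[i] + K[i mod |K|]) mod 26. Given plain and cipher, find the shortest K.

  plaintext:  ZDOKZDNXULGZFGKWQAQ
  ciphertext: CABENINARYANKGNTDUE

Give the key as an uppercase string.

DXNUOFA

  i= 0: C-Z =  3 → D
  i= 1: A-D = 23 → X
  i= 2: B-O = 13 → N
  i= 3: E-K = 20 → U
  i= 4: N-Z = 14 → O
  i= 5: I-D =  5 → F
  i= 6: N-N =  0 → A
  i= 7: A-X =  3 → D
  i= 8: R-U = 23 → X
  i= 9: Y-L = 13 → N
  i=10: A-G = 20 → U
  i=11: N-Z = 14 → O
  i=12: K-F =  5 → F
  i=13: G-G =  0 → A
  i=14: N-K =  3 → D
  i=15: T-W = 23 → X
  i=16: D-Q = 13 → N
  i=17: U-A = 20 → U
  i=18: E-Q = 14 → O
  shifts repeat with period 7: DXNUOFA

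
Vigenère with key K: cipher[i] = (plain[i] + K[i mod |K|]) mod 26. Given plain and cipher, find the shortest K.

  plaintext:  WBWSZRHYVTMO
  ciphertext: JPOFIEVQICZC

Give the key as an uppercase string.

  i= 0: J-W = 13 → N
  i= 1: P-B = 14 → O
  i= 2: O-W = 18 → S
  i= 3: F-S = 13 → N
  i= 4: I-Z =  9 → J
  i= 5: E-R = 13 → N
  i= 6: V-H = 14 → O
  i= 7: Q-Y = 18 → S
  i= 8: I-V = 13 → N
  i= 9: C-T =  9 → J
  i=10: Z-M = 13 → N
  i=11: C-O = 14 → O
  shifts repeat with period 5: NOSNJ

NOSNJ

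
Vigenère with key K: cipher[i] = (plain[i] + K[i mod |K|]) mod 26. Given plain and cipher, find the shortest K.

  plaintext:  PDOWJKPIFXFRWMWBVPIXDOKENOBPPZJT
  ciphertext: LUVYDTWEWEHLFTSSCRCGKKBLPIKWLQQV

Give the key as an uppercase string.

  i= 0: L-P = 22 → W
  i= 1: U-D = 17 → R
  i= 2: V-O =  7 → H
  i= 3: Y-W =  2 → C
  i= 4: D-J = 20 → U
  i= 5: T-K =  9 → J
  i= 6: W-P =  7 → H
  i= 7: E-I = 22 → W
  i= 8: W-F = 17 → R
  i= 9: E-X =  7 → H
  i=10: H-F =  2 → C
  i=11: L-R = 20 → U
  i=12: F-W =  9 → J
  i=13: T-M =  7 → H
  i=14: S-W = 22 → W
  i=15: S-B = 17 → R
  i=16: C-V =  7 → H
  i=17: R-P =  2 → C
  i=18: C-I = 20 → U
  i=19: G-X =  9 → J
  i=20: K-D =  7 → H
  i=21: K-O = 22 → W
  i=22: B-K = 17 → R
  i=23: L-E =  7 → H
  i=24: P-N =  2 → C
  i=25: I-O = 20 → U
  i=26: K-B =  9 → J
  i=27: W-P =  7 → H
  i=28: L-P = 22 → W
  i=29: Q-Z = 17 → R
  i=30: Q-J =  7 → H
  i=31: V-T =  2 → C
  shifts repeat with period 7: WRHCUJH

WRHCUJH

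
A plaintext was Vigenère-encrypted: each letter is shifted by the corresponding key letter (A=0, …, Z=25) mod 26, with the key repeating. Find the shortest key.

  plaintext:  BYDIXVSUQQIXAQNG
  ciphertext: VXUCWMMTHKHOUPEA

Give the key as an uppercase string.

UZR

  i= 0: V-B = 20 → U
  i= 1: X-Y = 25 → Z
  i= 2: U-D = 17 → R
  i= 3: C-I = 20 → U
  i= 4: W-X = 25 → Z
  i= 5: M-V = 17 → R
  i= 6: M-S = 20 → U
  i= 7: T-U = 25 → Z
  i= 8: H-Q = 17 → R
  i= 9: K-Q = 20 → U
  i=10: H-I = 25 → Z
  i=11: O-X = 17 → R
  i=12: U-A = 20 → U
  i=13: P-Q = 25 → Z
  i=14: E-N = 17 → R
  i=15: A-G = 20 → U
  shifts repeat with period 3: UZR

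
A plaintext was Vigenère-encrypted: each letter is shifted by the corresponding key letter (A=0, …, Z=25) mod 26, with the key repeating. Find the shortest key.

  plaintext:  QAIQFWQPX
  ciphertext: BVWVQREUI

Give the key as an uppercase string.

LVOF

  i= 0: B-Q = 11 → L
  i= 1: V-A = 21 → V
  i= 2: W-I = 14 → O
  i= 3: V-Q =  5 → F
  i= 4: Q-F = 11 → L
  i= 5: R-W = 21 → V
  i= 6: E-Q = 14 → O
  i= 7: U-P =  5 → F
  i= 8: I-X = 11 → L
  shifts repeat with period 4: LVOF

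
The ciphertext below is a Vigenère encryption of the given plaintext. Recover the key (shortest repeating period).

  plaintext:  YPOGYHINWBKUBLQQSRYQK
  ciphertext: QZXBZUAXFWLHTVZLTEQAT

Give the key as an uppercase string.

SKJVBN

  i= 0: Q-Y = 18 → S
  i= 1: Z-P = 10 → K
  i= 2: X-O =  9 → J
  i= 3: B-G = 21 → V
  i= 4: Z-Y =  1 → B
  i= 5: U-H = 13 → N
  i= 6: A-I = 18 → S
  i= 7: X-N = 10 → K
  i= 8: F-W =  9 → J
  i= 9: W-B = 21 → V
  i=10: L-K =  1 → B
  i=11: H-U = 13 → N
  i=12: T-B = 18 → S
  i=13: V-L = 10 → K
  i=14: Z-Q =  9 → J
  i=15: L-Q = 21 → V
  i=16: T-S =  1 → B
  i=17: E-R = 13 → N
  i=18: Q-Y = 18 → S
  i=19: A-Q = 10 → K
  i=20: T-K =  9 → J
  shifts repeat with period 6: SKJVBN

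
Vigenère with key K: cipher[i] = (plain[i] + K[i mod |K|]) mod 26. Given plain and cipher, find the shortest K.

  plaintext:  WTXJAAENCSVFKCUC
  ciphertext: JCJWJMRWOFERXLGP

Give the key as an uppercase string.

  i= 0: J-W = 13 → N
  i= 1: C-T =  9 → J
  i= 2: J-X = 12 → M
  i= 3: W-J = 13 → N
  i= 4: J-A =  9 → J
  i= 5: M-A = 12 → M
  i= 6: R-E = 13 → N
  i= 7: W-N =  9 → J
  i= 8: O-C = 12 → M
  i= 9: F-S = 13 → N
  i=10: E-V =  9 → J
  i=11: R-F = 12 → M
  i=12: X-K = 13 → N
  i=13: L-C =  9 → J
  i=14: G-U = 12 → M
  i=15: P-C = 13 → N
  shifts repeat with period 3: NJM

NJM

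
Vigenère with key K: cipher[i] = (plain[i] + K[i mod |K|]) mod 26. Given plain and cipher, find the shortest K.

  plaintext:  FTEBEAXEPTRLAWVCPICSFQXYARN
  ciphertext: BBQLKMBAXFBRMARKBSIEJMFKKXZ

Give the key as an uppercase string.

WIMKGME

  i= 0: B-F = 22 → W
  i= 1: B-T =  8 → I
  i= 2: Q-E = 12 → M
  i= 3: L-B = 10 → K
  i= 4: K-E =  6 → G
  i= 5: M-A = 12 → M
  i= 6: B-X =  4 → E
  i= 7: A-E = 22 → W
  i= 8: X-P =  8 → I
  i= 9: F-T = 12 → M
  i=10: B-R = 10 → K
  i=11: R-L =  6 → G
  i=12: M-A = 12 → M
  i=13: A-W =  4 → E
  i=14: R-V = 22 → W
  i=15: K-C =  8 → I
  i=16: B-P = 12 → M
  i=17: S-I = 10 → K
  i=18: I-C =  6 → G
  i=19: E-S = 12 → M
  i=20: J-F =  4 → E
  i=21: M-Q = 22 → W
  i=22: F-X =  8 → I
  i=23: K-Y = 12 → M
  i=24: K-A = 10 → K
  i=25: X-R =  6 → G
  i=26: Z-N = 12 → M
  shifts repeat with period 7: WIMKGME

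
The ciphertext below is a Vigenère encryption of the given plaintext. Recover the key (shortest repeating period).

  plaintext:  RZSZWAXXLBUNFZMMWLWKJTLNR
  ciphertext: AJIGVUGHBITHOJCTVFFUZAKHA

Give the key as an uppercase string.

JKQHZU

  i= 0: A-R =  9 → J
  i= 1: J-Z = 10 → K
  i= 2: I-S = 16 → Q
  i= 3: G-Z =  7 → H
  i= 4: V-W = 25 → Z
  i= 5: U-A = 20 → U
  i= 6: G-X =  9 → J
  i= 7: H-X = 10 → K
  i= 8: B-L = 16 → Q
  i= 9: I-B =  7 → H
  i=10: T-U = 25 → Z
  i=11: H-N = 20 → U
  i=12: O-F =  9 → J
  i=13: J-Z = 10 → K
  i=14: C-M = 16 → Q
  i=15: T-M =  7 → H
  i=16: V-W = 25 → Z
  i=17: F-L = 20 → U
  i=18: F-W =  9 → J
  i=19: U-K = 10 → K
  i=20: Z-J = 16 → Q
  i=21: A-T =  7 → H
  i=22: K-L = 25 → Z
  i=23: H-N = 20 → U
  i=24: A-R =  9 → J
  shifts repeat with period 6: JKQHZU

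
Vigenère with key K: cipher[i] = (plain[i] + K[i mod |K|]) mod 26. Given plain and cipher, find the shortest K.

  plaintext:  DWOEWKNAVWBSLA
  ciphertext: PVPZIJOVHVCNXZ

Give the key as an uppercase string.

MZBV

  i= 0: P-D = 12 → M
  i= 1: V-W = 25 → Z
  i= 2: P-O =  1 → B
  i= 3: Z-E = 21 → V
  i= 4: I-W = 12 → M
  i= 5: J-K = 25 → Z
  i= 6: O-N =  1 → B
  i= 7: V-A = 21 → V
  i= 8: H-V = 12 → M
  i= 9: V-W = 25 → Z
  i=10: C-B =  1 → B
  i=11: N-S = 21 → V
  i=12: X-L = 12 → M
  i=13: Z-A = 25 → Z
  shifts repeat with period 4: MZBV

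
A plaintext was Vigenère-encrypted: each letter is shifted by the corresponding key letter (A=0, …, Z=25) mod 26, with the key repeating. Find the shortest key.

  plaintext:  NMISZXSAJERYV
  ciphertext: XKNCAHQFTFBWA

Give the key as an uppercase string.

  i= 0: X-N = 10 → K
  i= 1: K-M = 24 → Y
  i= 2: N-I =  5 → F
  i= 3: C-S = 10 → K
  i= 4: A-Z =  1 → B
  i= 5: H-X = 10 → K
  i= 6: Q-S = 24 → Y
  i= 7: F-A =  5 → F
  i= 8: T-J = 10 → K
  i= 9: F-E =  1 → B
  i=10: B-R = 10 → K
  i=11: W-Y = 24 → Y
  i=12: A-V =  5 → F
  shifts repeat with period 5: KYFKB

KYFKB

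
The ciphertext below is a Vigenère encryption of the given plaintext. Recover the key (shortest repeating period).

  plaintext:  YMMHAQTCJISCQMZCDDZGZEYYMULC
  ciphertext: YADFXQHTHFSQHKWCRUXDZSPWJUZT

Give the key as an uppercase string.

  i= 0: Y-Y =  0 → A
  i= 1: A-M = 14 → O
  i= 2: D-M = 17 → R
  i= 3: F-H = 24 → Y
  i= 4: X-A = 23 → X
  i= 5: Q-Q =  0 → A
  i= 6: H-T = 14 → O
  i= 7: T-C = 17 → R
  i= 8: H-J = 24 → Y
  i= 9: F-I = 23 → X
  i=10: S-S =  0 → A
  i=11: Q-C = 14 → O
  i=12: H-Q = 17 → R
  i=13: K-M = 24 → Y
  i=14: W-Z = 23 → X
  i=15: C-C =  0 → A
  i=16: R-D = 14 → O
  i=17: U-D = 17 → R
  i=18: X-Z = 24 → Y
  i=19: D-G = 23 → X
  i=20: Z-Z =  0 → A
  i=21: S-E = 14 → O
  i=22: P-Y = 17 → R
  i=23: W-Y = 24 → Y
  i=24: J-M = 23 → X
  i=25: U-U =  0 → A
  i=26: Z-L = 14 → O
  i=27: T-C = 17 → R
  shifts repeat with period 5: AORYX

AORYX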